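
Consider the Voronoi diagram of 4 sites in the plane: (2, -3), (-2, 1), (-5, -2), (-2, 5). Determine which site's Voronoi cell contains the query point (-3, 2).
Nearest site = (-2, 1)

The Voronoi cell of site s contains exactly those query points closer to s than to any other site. Compute squared distances from q = (-3, 2) to each site:
  (-2 − -3)² + (1 − 2)² = 2
  (-2 − -3)² + (5 − 2)² = 10
  (-5 − -3)² + (-2 − 2)² = 20
  (2 − -3)² + (-3 − 2)² = 50
Minimum is attained by (-2, 1), so q lies in its Voronoi cell.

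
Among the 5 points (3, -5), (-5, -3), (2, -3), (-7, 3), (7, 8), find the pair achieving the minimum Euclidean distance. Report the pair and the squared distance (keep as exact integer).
Pair = ((3, -5), (2, -3)); squared distance = 5

Compute all C(5, 2) = 10 pairwise squared distances (x_i − x_j)² + (y_i − y_j)². The minimum is 5, attained by the pair ((3, -5), (2, -3)).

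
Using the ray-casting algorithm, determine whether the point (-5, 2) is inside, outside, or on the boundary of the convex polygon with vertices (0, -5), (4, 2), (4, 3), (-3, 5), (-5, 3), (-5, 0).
The point (-5, 2) lies on the polygon boundary

Boundary check: the query satisfies the collinearity and bounding-box conditions for some polygon edge, so it lies exactly on the boundary.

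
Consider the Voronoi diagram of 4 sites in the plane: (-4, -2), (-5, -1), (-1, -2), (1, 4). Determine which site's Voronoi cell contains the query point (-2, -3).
Nearest site = (-1, -2)

The Voronoi cell of site s contains exactly those query points closer to s than to any other site. Compute squared distances from q = (-2, -3) to each site:
  (-1 − -2)² + (-2 − -3)² = 2
  (-4 − -2)² + (-2 − -3)² = 5
  (-5 − -2)² + (-1 − -3)² = 13
  (1 − -2)² + (4 − -3)² = 58
Minimum is attained by (-1, -2), so q lies in its Voronoi cell.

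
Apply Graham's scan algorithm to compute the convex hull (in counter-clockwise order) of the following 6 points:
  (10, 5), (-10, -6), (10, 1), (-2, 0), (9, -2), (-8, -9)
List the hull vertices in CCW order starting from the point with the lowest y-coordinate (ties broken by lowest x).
Hull (CCW) = [(-8, -9), (9, -2), (10, 1), (10, 5), (-2, 0), (-10, -6)]

Graham scan procedure:
  1. Find the pivot p₀ = point with lowest y (tie → lowest x): (-8, -9).
  2. Sort the remaining points by polar angle around p₀.
  3. Walk through sorted points, maintaining a stack; pop the top while the last three entries make a non-left turn (cross product ≤ 0).
  4. Final stack is the convex hull in CCW order: (-8, -9), (9, -2), (10, 1), (10, 5), (-2, 0), (-10, -6).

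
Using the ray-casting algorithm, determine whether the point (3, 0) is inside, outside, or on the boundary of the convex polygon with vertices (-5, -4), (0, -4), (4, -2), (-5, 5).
The point (3, 0) lies strictly outside the polygon

Cast a horizontal ray to the right from the query point and count how many polygon edges it crosses (each edge strictly once or zero times, handled with the usual half-open convention). 
Parity of crossings → even ⇒ outside.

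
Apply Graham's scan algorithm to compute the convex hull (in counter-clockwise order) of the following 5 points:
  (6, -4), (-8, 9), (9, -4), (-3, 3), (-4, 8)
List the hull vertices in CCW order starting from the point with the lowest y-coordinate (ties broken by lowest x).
Hull (CCW) = [(6, -4), (9, -4), (-4, 8), (-8, 9), (-3, 3)]

Graham scan procedure:
  1. Find the pivot p₀ = point with lowest y (tie → lowest x): (6, -4).
  2. Sort the remaining points by polar angle around p₀.
  3. Walk through sorted points, maintaining a stack; pop the top while the last three entries make a non-left turn (cross product ≤ 0).
  4. Final stack is the convex hull in CCW order: (6, -4), (9, -4), (-4, 8), (-8, 9), (-3, 3).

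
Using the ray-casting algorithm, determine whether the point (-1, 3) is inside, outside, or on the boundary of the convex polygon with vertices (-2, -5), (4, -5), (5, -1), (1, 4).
The point (-1, 3) lies strictly outside the polygon

Cast a horizontal ray to the right from the query point and count how many polygon edges it crosses (each edge strictly once or zero times, handled with the usual half-open convention). 
Parity of crossings → even ⇒ outside.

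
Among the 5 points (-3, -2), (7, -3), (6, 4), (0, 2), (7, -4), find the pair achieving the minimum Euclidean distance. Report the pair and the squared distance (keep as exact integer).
Pair = ((7, -3), (7, -4)); squared distance = 1

Compute all C(5, 2) = 10 pairwise squared distances (x_i − x_j)² + (y_i − y_j)². The minimum is 1, attained by the pair ((7, -3), (7, -4)).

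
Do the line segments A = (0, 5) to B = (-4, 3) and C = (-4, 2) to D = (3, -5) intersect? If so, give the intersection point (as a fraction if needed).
No (intersection of containing lines falls outside at least one segment)

Parametrize and solve: t = 7/6, s = -2/21. At least one of these is outside [0, 1], so the segments do not intersect.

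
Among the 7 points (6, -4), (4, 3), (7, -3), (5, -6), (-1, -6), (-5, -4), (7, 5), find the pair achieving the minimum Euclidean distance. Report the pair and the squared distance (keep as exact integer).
Pair = ((6, -4), (7, -3)); squared distance = 2

Compute all C(7, 2) = 21 pairwise squared distances (x_i − x_j)² + (y_i − y_j)². The minimum is 2, attained by the pair ((6, -4), (7, -3)).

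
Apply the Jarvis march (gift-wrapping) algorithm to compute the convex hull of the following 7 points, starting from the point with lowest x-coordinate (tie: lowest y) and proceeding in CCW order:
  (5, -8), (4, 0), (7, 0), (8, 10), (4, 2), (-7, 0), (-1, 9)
Hull (CCW) = [(-7, 0), (5, -8), (7, 0), (8, 10), (-1, 9)]

Jarvis march: at each step, from the current hull vertex p, select the next vertex q as the point such that every other point lies strictly to the left of (or on) the directed line p → q. (Equivalently: for every other point r, the cross product (q − p) × (r − p) ≥ 0.)
Starting point (lowest x, tie lowest y): (-7, 0). Wrap until returning to start. Resulting hull: (-7, 0), (5, -8), (7, 0), (8, 10), (-1, 9).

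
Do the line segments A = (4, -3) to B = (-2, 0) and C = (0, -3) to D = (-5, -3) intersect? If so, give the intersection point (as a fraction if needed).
No (intersection of containing lines falls outside at least one segment)

Parametrize and solve: t = 0, s = -4/5. At least one of these is outside [0, 1], so the segments do not intersect.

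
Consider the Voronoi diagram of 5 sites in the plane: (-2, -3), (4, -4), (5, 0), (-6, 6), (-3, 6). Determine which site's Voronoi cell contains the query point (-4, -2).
Nearest site = (-2, -3)

The Voronoi cell of site s contains exactly those query points closer to s than to any other site. Compute squared distances from q = (-4, -2) to each site:
  (-2 − -4)² + (-3 − -2)² = 5
  (-3 − -4)² + (6 − -2)² = 65
  (-6 − -4)² + (6 − -2)² = 68
  (4 − -4)² + (-4 − -2)² = 68
  (5 − -4)² + (0 − -2)² = 85
Minimum is attained by (-2, -3), so q lies in its Voronoi cell.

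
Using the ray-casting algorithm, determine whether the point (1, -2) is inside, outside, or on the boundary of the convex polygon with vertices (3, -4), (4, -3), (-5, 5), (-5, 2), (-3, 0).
The point (1, -2) lies strictly inside the polygon

Cast a horizontal ray to the right from the query point and count how many polygon edges it crosses (each edge strictly once or zero times, handled with the usual half-open convention). 
Parity of crossings → odd ⇒ inside.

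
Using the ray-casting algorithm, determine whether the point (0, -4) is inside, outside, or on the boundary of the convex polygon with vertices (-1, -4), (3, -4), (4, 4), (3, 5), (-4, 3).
The point (0, -4) lies on the polygon boundary

Boundary check: the query satisfies the collinearity and bounding-box conditions for some polygon edge, so it lies exactly on the boundary.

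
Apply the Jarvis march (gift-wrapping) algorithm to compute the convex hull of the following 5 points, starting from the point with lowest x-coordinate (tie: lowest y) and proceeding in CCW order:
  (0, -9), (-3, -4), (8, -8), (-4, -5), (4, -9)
Hull (CCW) = [(-4, -5), (0, -9), (4, -9), (8, -8), (-3, -4)]

Jarvis march: at each step, from the current hull vertex p, select the next vertex q as the point such that every other point lies strictly to the left of (or on) the directed line p → q. (Equivalently: for every other point r, the cross product (q − p) × (r − p) ≥ 0.)
Starting point (lowest x, tie lowest y): (-4, -5). Wrap until returning to start. Resulting hull: (-4, -5), (0, -9), (4, -9), (8, -8), (-3, -4).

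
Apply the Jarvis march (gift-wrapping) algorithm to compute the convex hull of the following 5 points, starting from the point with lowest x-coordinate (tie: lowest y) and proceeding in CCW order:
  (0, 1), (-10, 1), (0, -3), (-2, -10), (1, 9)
Hull (CCW) = [(-10, 1), (-2, -10), (0, -3), (1, 9)]

Jarvis march: at each step, from the current hull vertex p, select the next vertex q as the point such that every other point lies strictly to the left of (or on) the directed line p → q. (Equivalently: for every other point r, the cross product (q − p) × (r − p) ≥ 0.)
Starting point (lowest x, tie lowest y): (-10, 1). Wrap until returning to start. Resulting hull: (-10, 1), (-2, -10), (0, -3), (1, 9).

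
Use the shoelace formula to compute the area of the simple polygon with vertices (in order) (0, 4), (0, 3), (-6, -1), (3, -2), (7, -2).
Area = 69/2

Shoelace formula: Area = (1/2) |Σ_i (x_i · y_{i+1} − x_{i+1} · y_i)| (indices mod n). Compute each cross term:
  (0)(3) − (0)(4) = 0
  (0)(-1) − (-6)(3) = 18
  (-6)(-2) − (3)(-1) = 15
  (3)(-2) − (7)(-2) = 8
  (7)(4) − (0)(-2) = 28
Sum = 69, so (signed) Area = 69/2 = 69/2, |Area| = 69/2.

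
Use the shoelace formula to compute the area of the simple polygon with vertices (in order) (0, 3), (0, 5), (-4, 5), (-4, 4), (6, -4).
Area = 17

Shoelace formula: Area = (1/2) |Σ_i (x_i · y_{i+1} − x_{i+1} · y_i)| (indices mod n). Compute each cross term:
  (0)(5) − (0)(3) = 0
  (0)(5) − (-4)(5) = 20
  (-4)(4) − (-4)(5) = 4
  (-4)(-4) − (6)(4) = -8
  (6)(3) − (0)(-4) = 18
Sum = 34, so (signed) Area = 34/2 = 17, |Area| = 17.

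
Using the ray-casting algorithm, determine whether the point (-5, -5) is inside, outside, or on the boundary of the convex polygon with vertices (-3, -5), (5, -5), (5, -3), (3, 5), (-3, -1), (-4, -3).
The point (-5, -5) lies strictly outside the polygon

Cast a horizontal ray to the right from the query point and count how many polygon edges it crosses (each edge strictly once or zero times, handled with the usual half-open convention). 
Parity of crossings → even ⇒ outside.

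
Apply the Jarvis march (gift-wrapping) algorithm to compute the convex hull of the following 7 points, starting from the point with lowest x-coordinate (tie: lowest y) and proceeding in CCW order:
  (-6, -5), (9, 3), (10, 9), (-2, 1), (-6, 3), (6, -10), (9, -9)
Hull (CCW) = [(-6, -5), (6, -10), (9, -9), (10, 9), (-6, 3)]

Jarvis march: at each step, from the current hull vertex p, select the next vertex q as the point such that every other point lies strictly to the left of (or on) the directed line p → q. (Equivalently: for every other point r, the cross product (q − p) × (r − p) ≥ 0.)
Starting point (lowest x, tie lowest y): (-6, -5). Wrap until returning to start. Resulting hull: (-6, -5), (6, -10), (9, -9), (10, 9), (-6, 3).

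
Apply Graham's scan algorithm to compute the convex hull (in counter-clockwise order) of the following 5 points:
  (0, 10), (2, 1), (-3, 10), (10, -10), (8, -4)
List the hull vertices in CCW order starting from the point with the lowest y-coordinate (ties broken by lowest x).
Hull (CCW) = [(10, -10), (8, -4), (0, 10), (-3, 10), (2, 1)]

Graham scan procedure:
  1. Find the pivot p₀ = point with lowest y (tie → lowest x): (10, -10).
  2. Sort the remaining points by polar angle around p₀.
  3. Walk through sorted points, maintaining a stack; pop the top while the last three entries make a non-left turn (cross product ≤ 0).
  4. Final stack is the convex hull in CCW order: (10, -10), (8, -4), (0, 10), (-3, 10), (2, 1).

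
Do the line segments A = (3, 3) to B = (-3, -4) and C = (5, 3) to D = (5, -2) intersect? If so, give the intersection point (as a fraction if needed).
No (intersection of containing lines falls outside at least one segment)

Parametrize and solve: t = -1/3, s = -7/15. At least one of these is outside [0, 1], so the segments do not intersect.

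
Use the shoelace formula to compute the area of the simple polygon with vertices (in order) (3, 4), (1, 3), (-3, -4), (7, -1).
Area = 36

Shoelace formula: Area = (1/2) |Σ_i (x_i · y_{i+1} − x_{i+1} · y_i)| (indices mod n). Compute each cross term:
  (3)(3) − (1)(4) = 5
  (1)(-4) − (-3)(3) = 5
  (-3)(-1) − (7)(-4) = 31
  (7)(4) − (3)(-1) = 31
Sum = 72, so (signed) Area = 72/2 = 36, |Area| = 36.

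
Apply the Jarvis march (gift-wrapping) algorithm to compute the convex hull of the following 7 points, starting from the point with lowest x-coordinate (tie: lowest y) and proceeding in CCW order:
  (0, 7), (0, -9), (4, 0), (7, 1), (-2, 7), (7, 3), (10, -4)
Hull (CCW) = [(-2, 7), (0, -9), (10, -4), (7, 3), (0, 7)]

Jarvis march: at each step, from the current hull vertex p, select the next vertex q as the point such that every other point lies strictly to the left of (or on) the directed line p → q. (Equivalently: for every other point r, the cross product (q − p) × (r − p) ≥ 0.)
Starting point (lowest x, tie lowest y): (-2, 7). Wrap until returning to start. Resulting hull: (-2, 7), (0, -9), (10, -4), (7, 3), (0, 7).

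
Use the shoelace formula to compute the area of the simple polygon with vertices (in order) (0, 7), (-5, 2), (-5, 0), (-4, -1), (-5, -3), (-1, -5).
Area = 36

Shoelace formula: Area = (1/2) |Σ_i (x_i · y_{i+1} − x_{i+1} · y_i)| (indices mod n). Compute each cross term:
  (0)(2) − (-5)(7) = 35
  (-5)(0) − (-5)(2) = 10
  (-5)(-1) − (-4)(0) = 5
  (-4)(-3) − (-5)(-1) = 7
  (-5)(-5) − (-1)(-3) = 22
  (-1)(7) − (0)(-5) = -7
Sum = 72, so (signed) Area = 72/2 = 36, |Area| = 36.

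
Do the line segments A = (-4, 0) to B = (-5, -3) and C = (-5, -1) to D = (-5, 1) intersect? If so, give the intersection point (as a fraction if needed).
No (intersection of containing lines falls outside at least one segment)

Parametrize and solve: t = 1, s = -1. At least one of these is outside [0, 1], so the segments do not intersect.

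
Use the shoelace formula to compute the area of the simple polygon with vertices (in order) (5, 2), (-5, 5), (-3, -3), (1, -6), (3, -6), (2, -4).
Area = 61

Shoelace formula: Area = (1/2) |Σ_i (x_i · y_{i+1} − x_{i+1} · y_i)| (indices mod n). Compute each cross term:
  (5)(5) − (-5)(2) = 35
  (-5)(-3) − (-3)(5) = 30
  (-3)(-6) − (1)(-3) = 21
  (1)(-6) − (3)(-6) = 12
  (3)(-4) − (2)(-6) = 0
  (2)(2) − (5)(-4) = 24
Sum = 122, so (signed) Area = 122/2 = 61, |Area| = 61.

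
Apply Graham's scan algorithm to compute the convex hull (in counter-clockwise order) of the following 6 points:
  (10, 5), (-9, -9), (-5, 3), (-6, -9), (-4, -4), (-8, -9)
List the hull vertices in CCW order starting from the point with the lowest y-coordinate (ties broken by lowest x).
Hull (CCW) = [(-9, -9), (-6, -9), (10, 5), (-5, 3)]

Graham scan procedure:
  1. Find the pivot p₀ = point with lowest y (tie → lowest x): (-9, -9).
  2. Sort the remaining points by polar angle around p₀.
  3. Walk through sorted points, maintaining a stack; pop the top while the last three entries make a non-left turn (cross product ≤ 0).
  4. Final stack is the convex hull in CCW order: (-9, -9), (-6, -9), (10, 5), (-5, 3).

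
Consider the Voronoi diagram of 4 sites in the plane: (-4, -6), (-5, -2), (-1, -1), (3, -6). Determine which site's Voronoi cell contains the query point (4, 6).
Nearest site = (-1, -1)

The Voronoi cell of site s contains exactly those query points closer to s than to any other site. Compute squared distances from q = (4, 6) to each site:
  (-1 − 4)² + (-1 − 6)² = 74
  (-5 − 4)² + (-2 − 6)² = 145
  (3 − 4)² + (-6 − 6)² = 145
  (-4 − 4)² + (-6 − 6)² = 208
Minimum is attained by (-1, -1), so q lies in its Voronoi cell.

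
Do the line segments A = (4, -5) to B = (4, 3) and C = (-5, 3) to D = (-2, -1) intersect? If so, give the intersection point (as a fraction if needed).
No (intersection of containing lines falls outside at least one segment)

Parametrize and solve: t = -1/2, s = 3. At least one of these is outside [0, 1], so the segments do not intersect.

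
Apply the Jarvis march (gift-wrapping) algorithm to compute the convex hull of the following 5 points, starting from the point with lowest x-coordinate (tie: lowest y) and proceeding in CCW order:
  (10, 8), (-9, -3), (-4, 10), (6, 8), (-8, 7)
Hull (CCW) = [(-9, -3), (10, 8), (-4, 10), (-8, 7)]

Jarvis march: at each step, from the current hull vertex p, select the next vertex q as the point such that every other point lies strictly to the left of (or on) the directed line p → q. (Equivalently: for every other point r, the cross product (q − p) × (r − p) ≥ 0.)
Starting point (lowest x, tie lowest y): (-9, -3). Wrap until returning to start. Resulting hull: (-9, -3), (10, 8), (-4, 10), (-8, 7).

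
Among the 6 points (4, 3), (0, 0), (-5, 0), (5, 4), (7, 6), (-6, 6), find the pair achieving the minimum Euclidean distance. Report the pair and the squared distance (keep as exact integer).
Pair = ((4, 3), (5, 4)); squared distance = 2

Compute all C(6, 2) = 15 pairwise squared distances (x_i − x_j)² + (y_i − y_j)². The minimum is 2, attained by the pair ((4, 3), (5, 4)).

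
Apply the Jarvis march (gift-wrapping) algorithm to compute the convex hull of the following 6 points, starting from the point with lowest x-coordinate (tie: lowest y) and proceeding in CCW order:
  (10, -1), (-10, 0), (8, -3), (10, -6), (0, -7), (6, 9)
Hull (CCW) = [(-10, 0), (0, -7), (10, -6), (10, -1), (6, 9)]

Jarvis march: at each step, from the current hull vertex p, select the next vertex q as the point such that every other point lies strictly to the left of (or on) the directed line p → q. (Equivalently: for every other point r, the cross product (q − p) × (r − p) ≥ 0.)
Starting point (lowest x, tie lowest y): (-10, 0). Wrap until returning to start. Resulting hull: (-10, 0), (0, -7), (10, -6), (10, -1), (6, 9).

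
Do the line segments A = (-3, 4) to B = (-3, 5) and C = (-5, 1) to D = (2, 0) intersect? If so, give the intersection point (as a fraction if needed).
No (intersection of containing lines falls outside at least one segment)

Parametrize and solve: t = -23/7, s = 2/7. At least one of these is outside [0, 1], so the segments do not intersect.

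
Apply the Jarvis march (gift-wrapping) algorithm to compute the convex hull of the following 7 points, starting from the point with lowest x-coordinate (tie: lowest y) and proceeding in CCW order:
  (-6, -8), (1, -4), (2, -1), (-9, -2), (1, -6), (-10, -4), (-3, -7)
Hull (CCW) = [(-10, -4), (-6, -8), (1, -6), (2, -1), (-9, -2)]

Jarvis march: at each step, from the current hull vertex p, select the next vertex q as the point such that every other point lies strictly to the left of (or on) the directed line p → q. (Equivalently: for every other point r, the cross product (q − p) × (r − p) ≥ 0.)
Starting point (lowest x, tie lowest y): (-10, -4). Wrap until returning to start. Resulting hull: (-10, -4), (-6, -8), (1, -6), (2, -1), (-9, -2).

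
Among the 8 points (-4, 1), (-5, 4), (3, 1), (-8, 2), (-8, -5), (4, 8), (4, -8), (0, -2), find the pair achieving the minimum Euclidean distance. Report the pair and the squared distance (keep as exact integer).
Pair = ((-4, 1), (-5, 4)); squared distance = 10

Compute all C(8, 2) = 28 pairwise squared distances (x_i − x_j)² + (y_i − y_j)². The minimum is 10, attained by the pair ((-4, 1), (-5, 4)).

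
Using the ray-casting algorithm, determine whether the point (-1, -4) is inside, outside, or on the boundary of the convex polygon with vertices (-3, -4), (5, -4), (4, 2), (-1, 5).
The point (-1, -4) lies on the polygon boundary

Boundary check: the query satisfies the collinearity and bounding-box conditions for some polygon edge, so it lies exactly on the boundary.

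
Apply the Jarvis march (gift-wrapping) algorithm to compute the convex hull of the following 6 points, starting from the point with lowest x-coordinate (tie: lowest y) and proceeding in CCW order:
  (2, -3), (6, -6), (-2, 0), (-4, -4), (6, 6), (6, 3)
Hull (CCW) = [(-4, -4), (6, -6), (6, 6), (-2, 0)]

Jarvis march: at each step, from the current hull vertex p, select the next vertex q as the point such that every other point lies strictly to the left of (or on) the directed line p → q. (Equivalently: for every other point r, the cross product (q − p) × (r − p) ≥ 0.)
Starting point (lowest x, tie lowest y): (-4, -4). Wrap until returning to start. Resulting hull: (-4, -4), (6, -6), (6, 6), (-2, 0).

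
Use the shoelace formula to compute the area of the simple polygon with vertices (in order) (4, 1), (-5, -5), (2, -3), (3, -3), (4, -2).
Area = 31/2

Shoelace formula: Area = (1/2) |Σ_i (x_i · y_{i+1} − x_{i+1} · y_i)| (indices mod n). Compute each cross term:
  (4)(-5) − (-5)(1) = -15
  (-5)(-3) − (2)(-5) = 25
  (2)(-3) − (3)(-3) = 3
  (3)(-2) − (4)(-3) = 6
  (4)(1) − (4)(-2) = 12
Sum = 31, so (signed) Area = 31/2 = 31/2, |Area| = 31/2.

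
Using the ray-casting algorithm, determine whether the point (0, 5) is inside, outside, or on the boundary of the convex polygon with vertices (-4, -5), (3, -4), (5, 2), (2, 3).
The point (0, 5) lies strictly outside the polygon

Cast a horizontal ray to the right from the query point and count how many polygon edges it crosses (each edge strictly once or zero times, handled with the usual half-open convention). 
Parity of crossings → even ⇒ outside.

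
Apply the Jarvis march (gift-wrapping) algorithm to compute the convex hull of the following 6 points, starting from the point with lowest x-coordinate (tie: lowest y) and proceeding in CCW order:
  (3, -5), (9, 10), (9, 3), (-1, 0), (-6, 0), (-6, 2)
Hull (CCW) = [(-6, 0), (3, -5), (9, 3), (9, 10), (-6, 2)]

Jarvis march: at each step, from the current hull vertex p, select the next vertex q as the point such that every other point lies strictly to the left of (or on) the directed line p → q. (Equivalently: for every other point r, the cross product (q − p) × (r − p) ≥ 0.)
Starting point (lowest x, tie lowest y): (-6, 0). Wrap until returning to start. Resulting hull: (-6, 0), (3, -5), (9, 3), (9, 10), (-6, 2).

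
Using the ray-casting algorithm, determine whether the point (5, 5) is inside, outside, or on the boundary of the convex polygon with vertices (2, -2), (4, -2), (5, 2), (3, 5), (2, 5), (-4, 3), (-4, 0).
The point (5, 5) lies strictly outside the polygon

Cast a horizontal ray to the right from the query point and count how many polygon edges it crosses (each edge strictly once or zero times, handled with the usual half-open convention). 
Parity of crossings → even ⇒ outside.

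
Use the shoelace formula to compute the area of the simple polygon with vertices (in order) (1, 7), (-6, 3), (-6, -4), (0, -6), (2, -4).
Area = 153/2

Shoelace formula: Area = (1/2) |Σ_i (x_i · y_{i+1} − x_{i+1} · y_i)| (indices mod n). Compute each cross term:
  (1)(3) − (-6)(7) = 45
  (-6)(-4) − (-6)(3) = 42
  (-6)(-6) − (0)(-4) = 36
  (0)(-4) − (2)(-6) = 12
  (2)(7) − (1)(-4) = 18
Sum = 153, so (signed) Area = 153/2 = 153/2, |Area| = 153/2.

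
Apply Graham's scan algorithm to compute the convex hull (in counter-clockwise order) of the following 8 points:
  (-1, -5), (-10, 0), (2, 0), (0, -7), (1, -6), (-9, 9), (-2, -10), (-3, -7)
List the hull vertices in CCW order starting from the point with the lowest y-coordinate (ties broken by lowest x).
Hull (CCW) = [(-2, -10), (1, -6), (2, 0), (-9, 9), (-10, 0)]

Graham scan procedure:
  1. Find the pivot p₀ = point with lowest y (tie → lowest x): (-2, -10).
  2. Sort the remaining points by polar angle around p₀.
  3. Walk through sorted points, maintaining a stack; pop the top while the last three entries make a non-left turn (cross product ≤ 0).
  4. Final stack is the convex hull in CCW order: (-2, -10), (1, -6), (2, 0), (-9, 9), (-10, 0).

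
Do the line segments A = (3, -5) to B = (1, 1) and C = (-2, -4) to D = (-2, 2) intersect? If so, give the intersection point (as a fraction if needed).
No (intersection of containing lines falls outside at least one segment)

Parametrize and solve: t = 5/2, s = 7/3. At least one of these is outside [0, 1], so the segments do not intersect.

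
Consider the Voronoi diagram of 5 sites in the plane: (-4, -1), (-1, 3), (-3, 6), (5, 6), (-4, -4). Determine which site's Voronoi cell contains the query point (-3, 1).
Nearest site = (-4, -1)

The Voronoi cell of site s contains exactly those query points closer to s than to any other site. Compute squared distances from q = (-3, 1) to each site:
  (-4 − -3)² + (-1 − 1)² = 5
  (-1 − -3)² + (3 − 1)² = 8
  (-3 − -3)² + (6 − 1)² = 25
  (-4 − -3)² + (-4 − 1)² = 26
  (5 − -3)² + (6 − 1)² = 89
Minimum is attained by (-4, -1), so q lies in its Voronoi cell.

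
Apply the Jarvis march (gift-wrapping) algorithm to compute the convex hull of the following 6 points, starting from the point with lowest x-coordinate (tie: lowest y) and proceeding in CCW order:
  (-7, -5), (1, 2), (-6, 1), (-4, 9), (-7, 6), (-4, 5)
Hull (CCW) = [(-7, -5), (1, 2), (-4, 9), (-7, 6)]

Jarvis march: at each step, from the current hull vertex p, select the next vertex q as the point such that every other point lies strictly to the left of (or on) the directed line p → q. (Equivalently: for every other point r, the cross product (q − p) × (r − p) ≥ 0.)
Starting point (lowest x, tie lowest y): (-7, -5). Wrap until returning to start. Resulting hull: (-7, -5), (1, 2), (-4, 9), (-7, 6).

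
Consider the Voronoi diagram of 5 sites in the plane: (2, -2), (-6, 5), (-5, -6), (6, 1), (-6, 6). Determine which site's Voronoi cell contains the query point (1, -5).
Nearest site = (2, -2)

The Voronoi cell of site s contains exactly those query points closer to s than to any other site. Compute squared distances from q = (1, -5) to each site:
  (2 − 1)² + (-2 − -5)² = 10
  (-5 − 1)² + (-6 − -5)² = 37
  (6 − 1)² + (1 − -5)² = 61
  (-6 − 1)² + (5 − -5)² = 149
  (-6 − 1)² + (6 − -5)² = 170
Minimum is attained by (2, -2), so q lies in its Voronoi cell.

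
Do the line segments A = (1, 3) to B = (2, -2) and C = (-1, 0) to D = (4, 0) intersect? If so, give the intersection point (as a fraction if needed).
Yes; intersection at (8/5, 0) (t = 3/5 on AB, s = 13/25 on CD)

Parametrize AB as A + t(B − A) = (1 + 1 t, 3 + -5 t) and CD as C + s(D − C) = (-1 + 5 s, 0 + 0 s). Solve the linear system for (t, s). Determinant = -25 ≠ 0, so a unique intersection of the containing lines exists. Solution: t = 3/5, s = 13/25 — both in [0, 1], so the segments cross. Intersection point: (8/5, 0).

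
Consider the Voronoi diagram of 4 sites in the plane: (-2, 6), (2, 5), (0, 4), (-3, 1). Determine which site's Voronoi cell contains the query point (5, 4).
Nearest site = (2, 5)

The Voronoi cell of site s contains exactly those query points closer to s than to any other site. Compute squared distances from q = (5, 4) to each site:
  (2 − 5)² + (5 − 4)² = 10
  (0 − 5)² + (4 − 4)² = 25
  (-2 − 5)² + (6 − 4)² = 53
  (-3 − 5)² + (1 − 4)² = 73
Minimum is attained by (2, 5), so q lies in its Voronoi cell.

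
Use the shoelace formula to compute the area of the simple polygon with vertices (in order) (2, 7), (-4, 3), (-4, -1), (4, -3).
Area = 50

Shoelace formula: Area = (1/2) |Σ_i (x_i · y_{i+1} − x_{i+1} · y_i)| (indices mod n). Compute each cross term:
  (2)(3) − (-4)(7) = 34
  (-4)(-1) − (-4)(3) = 16
  (-4)(-3) − (4)(-1) = 16
  (4)(7) − (2)(-3) = 34
Sum = 100, so (signed) Area = 100/2 = 50, |Area| = 50.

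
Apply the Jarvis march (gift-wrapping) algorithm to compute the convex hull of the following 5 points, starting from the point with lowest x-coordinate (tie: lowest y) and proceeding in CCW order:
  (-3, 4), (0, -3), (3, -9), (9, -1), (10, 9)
Hull (CCW) = [(-3, 4), (0, -3), (3, -9), (9, -1), (10, 9)]

Jarvis march: at each step, from the current hull vertex p, select the next vertex q as the point such that every other point lies strictly to the left of (or on) the directed line p → q. (Equivalently: for every other point r, the cross product (q − p) × (r − p) ≥ 0.)
Starting point (lowest x, tie lowest y): (-3, 4). Wrap until returning to start. Resulting hull: (-3, 4), (0, -3), (3, -9), (9, -1), (10, 9).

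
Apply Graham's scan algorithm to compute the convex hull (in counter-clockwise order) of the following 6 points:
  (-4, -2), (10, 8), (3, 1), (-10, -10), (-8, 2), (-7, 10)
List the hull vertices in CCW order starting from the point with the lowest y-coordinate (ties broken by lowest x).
Hull (CCW) = [(-10, -10), (3, 1), (10, 8), (-7, 10)]

Graham scan procedure:
  1. Find the pivot p₀ = point with lowest y (tie → lowest x): (-10, -10).
  2. Sort the remaining points by polar angle around p₀.
  3. Walk through sorted points, maintaining a stack; pop the top while the last three entries make a non-left turn (cross product ≤ 0).
  4. Final stack is the convex hull in CCW order: (-10, -10), (3, 1), (10, 8), (-7, 10).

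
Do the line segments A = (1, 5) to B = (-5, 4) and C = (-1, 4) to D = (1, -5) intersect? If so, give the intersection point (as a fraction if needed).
No (intersection of containing lines falls outside at least one segment)

Parametrize and solve: t = 5/14, s = -1/14. At least one of these is outside [0, 1], so the segments do not intersect.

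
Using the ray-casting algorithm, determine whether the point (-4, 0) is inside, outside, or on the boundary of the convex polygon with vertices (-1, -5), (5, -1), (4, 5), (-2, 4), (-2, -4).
The point (-4, 0) lies strictly outside the polygon

Cast a horizontal ray to the right from the query point and count how many polygon edges it crosses (each edge strictly once or zero times, handled with the usual half-open convention). 
Parity of crossings → even ⇒ outside.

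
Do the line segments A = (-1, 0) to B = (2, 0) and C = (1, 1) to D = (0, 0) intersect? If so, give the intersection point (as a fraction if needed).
Yes; intersection at (0, 0) (t = 1/3 on AB, s = 1 on CD)

Parametrize AB as A + t(B − A) = (-1 + 3 t, 0 + 0 t) and CD as C + s(D − C) = (1 + -1 s, 1 + -1 s). Solve the linear system for (t, s). Determinant = 3 ≠ 0, so a unique intersection of the containing lines exists. Solution: t = 1/3, s = 1 — both in [0, 1], so the segments cross. Intersection point: (0, 0).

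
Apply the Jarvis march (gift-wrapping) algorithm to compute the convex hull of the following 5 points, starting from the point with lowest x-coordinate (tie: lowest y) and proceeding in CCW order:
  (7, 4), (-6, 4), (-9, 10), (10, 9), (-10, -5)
Hull (CCW) = [(-10, -5), (7, 4), (10, 9), (-9, 10)]

Jarvis march: at each step, from the current hull vertex p, select the next vertex q as the point such that every other point lies strictly to the left of (or on) the directed line p → q. (Equivalently: for every other point r, the cross product (q − p) × (r − p) ≥ 0.)
Starting point (lowest x, tie lowest y): (-10, -5). Wrap until returning to start. Resulting hull: (-10, -5), (7, 4), (10, 9), (-9, 10).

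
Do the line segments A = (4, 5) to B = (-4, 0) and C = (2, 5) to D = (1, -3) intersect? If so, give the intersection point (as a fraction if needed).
Yes; intersection at (108/59, 215/59) (t = 16/59 on AB, s = 10/59 on CD)

Parametrize AB as A + t(B − A) = (4 + -8 t, 5 + -5 t) and CD as C + s(D − C) = (2 + -1 s, 5 + -8 s). Solve the linear system for (t, s). Determinant = -59 ≠ 0, so a unique intersection of the containing lines exists. Solution: t = 16/59, s = 10/59 — both in [0, 1], so the segments cross. Intersection point: (108/59, 215/59).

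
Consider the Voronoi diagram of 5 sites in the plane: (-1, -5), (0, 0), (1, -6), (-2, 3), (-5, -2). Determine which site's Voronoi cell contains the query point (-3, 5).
Nearest site = (-2, 3)

The Voronoi cell of site s contains exactly those query points closer to s than to any other site. Compute squared distances from q = (-3, 5) to each site:
  (-2 − -3)² + (3 − 5)² = 5
  (0 − -3)² + (0 − 5)² = 34
  (-5 − -3)² + (-2 − 5)² = 53
  (-1 − -3)² + (-5 − 5)² = 104
  (1 − -3)² + (-6 − 5)² = 137
Minimum is attained by (-2, 3), so q lies in its Voronoi cell.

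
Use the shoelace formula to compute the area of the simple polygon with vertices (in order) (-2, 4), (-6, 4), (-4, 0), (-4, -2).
Area = 10

Shoelace formula: Area = (1/2) |Σ_i (x_i · y_{i+1} − x_{i+1} · y_i)| (indices mod n). Compute each cross term:
  (-2)(4) − (-6)(4) = 16
  (-6)(0) − (-4)(4) = 16
  (-4)(-2) − (-4)(0) = 8
  (-4)(4) − (-2)(-2) = -20
Sum = 20, so (signed) Area = 20/2 = 10, |Area| = 10.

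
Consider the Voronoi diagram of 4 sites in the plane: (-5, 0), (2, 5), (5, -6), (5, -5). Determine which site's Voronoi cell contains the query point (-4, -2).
Nearest site = (-5, 0)

The Voronoi cell of site s contains exactly those query points closer to s than to any other site. Compute squared distances from q = (-4, -2) to each site:
  (-5 − -4)² + (0 − -2)² = 5
  (2 − -4)² + (5 − -2)² = 85
  (5 − -4)² + (-5 − -2)² = 90
  (5 − -4)² + (-6 − -2)² = 97
Minimum is attained by (-5, 0), so q lies in its Voronoi cell.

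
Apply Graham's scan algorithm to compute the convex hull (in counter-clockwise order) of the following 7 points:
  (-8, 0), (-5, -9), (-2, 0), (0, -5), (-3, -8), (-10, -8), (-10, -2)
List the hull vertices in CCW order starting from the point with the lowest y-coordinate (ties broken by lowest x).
Hull (CCW) = [(-5, -9), (-3, -8), (0, -5), (-2, 0), (-8, 0), (-10, -2), (-10, -8)]

Graham scan procedure:
  1. Find the pivot p₀ = point with lowest y (tie → lowest x): (-5, -9).
  2. Sort the remaining points by polar angle around p₀.
  3. Walk through sorted points, maintaining a stack; pop the top while the last three entries make a non-left turn (cross product ≤ 0).
  4. Final stack is the convex hull in CCW order: (-5, -9), (-3, -8), (0, -5), (-2, 0), (-8, 0), (-10, -2), (-10, -8).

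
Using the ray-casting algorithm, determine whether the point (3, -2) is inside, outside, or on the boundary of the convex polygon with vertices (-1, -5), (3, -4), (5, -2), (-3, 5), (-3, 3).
The point (3, -2) lies strictly inside the polygon

Cast a horizontal ray to the right from the query point and count how many polygon edges it crosses (each edge strictly once or zero times, handled with the usual half-open convention). 
Parity of crossings → odd ⇒ inside.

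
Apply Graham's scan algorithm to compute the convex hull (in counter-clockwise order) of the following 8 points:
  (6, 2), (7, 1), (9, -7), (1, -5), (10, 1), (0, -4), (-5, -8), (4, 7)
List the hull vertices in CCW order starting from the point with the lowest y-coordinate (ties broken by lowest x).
Hull (CCW) = [(-5, -8), (9, -7), (10, 1), (4, 7)]

Graham scan procedure:
  1. Find the pivot p₀ = point with lowest y (tie → lowest x): (-5, -8).
  2. Sort the remaining points by polar angle around p₀.
  3. Walk through sorted points, maintaining a stack; pop the top while the last three entries make a non-left turn (cross product ≤ 0).
  4. Final stack is the convex hull in CCW order: (-5, -8), (9, -7), (10, 1), (4, 7).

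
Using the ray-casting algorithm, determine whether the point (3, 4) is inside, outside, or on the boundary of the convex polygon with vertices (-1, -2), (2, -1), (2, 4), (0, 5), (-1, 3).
The point (3, 4) lies strictly outside the polygon

Cast a horizontal ray to the right from the query point and count how many polygon edges it crosses (each edge strictly once or zero times, handled with the usual half-open convention). 
Parity of crossings → even ⇒ outside.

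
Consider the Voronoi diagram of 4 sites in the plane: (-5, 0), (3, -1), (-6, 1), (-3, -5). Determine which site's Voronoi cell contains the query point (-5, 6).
Nearest site = (-6, 1)

The Voronoi cell of site s contains exactly those query points closer to s than to any other site. Compute squared distances from q = (-5, 6) to each site:
  (-6 − -5)² + (1 − 6)² = 26
  (-5 − -5)² + (0 − 6)² = 36
  (3 − -5)² + (-1 − 6)² = 113
  (-3 − -5)² + (-5 − 6)² = 125
Minimum is attained by (-6, 1), so q lies in its Voronoi cell.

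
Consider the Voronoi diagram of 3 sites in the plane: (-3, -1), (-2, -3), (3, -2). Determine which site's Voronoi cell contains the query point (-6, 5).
Nearest site = (-3, -1)

The Voronoi cell of site s contains exactly those query points closer to s than to any other site. Compute squared distances from q = (-6, 5) to each site:
  (-3 − -6)² + (-1 − 5)² = 45
  (-2 − -6)² + (-3 − 5)² = 80
  (3 − -6)² + (-2 − 5)² = 130
Minimum is attained by (-3, -1), so q lies in its Voronoi cell.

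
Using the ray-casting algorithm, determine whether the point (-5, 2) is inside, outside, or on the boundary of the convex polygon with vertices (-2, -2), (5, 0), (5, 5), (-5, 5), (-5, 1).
The point (-5, 2) lies on the polygon boundary

Boundary check: the query satisfies the collinearity and bounding-box conditions for some polygon edge, so it lies exactly on the boundary.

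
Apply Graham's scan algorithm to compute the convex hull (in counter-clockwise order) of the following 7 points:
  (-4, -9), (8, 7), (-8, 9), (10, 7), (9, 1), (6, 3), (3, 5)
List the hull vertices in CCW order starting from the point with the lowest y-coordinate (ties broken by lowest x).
Hull (CCW) = [(-4, -9), (9, 1), (10, 7), (-8, 9)]

Graham scan procedure:
  1. Find the pivot p₀ = point with lowest y (tie → lowest x): (-4, -9).
  2. Sort the remaining points by polar angle around p₀.
  3. Walk through sorted points, maintaining a stack; pop the top while the last three entries make a non-left turn (cross product ≤ 0).
  4. Final stack is the convex hull in CCW order: (-4, -9), (9, 1), (10, 7), (-8, 9).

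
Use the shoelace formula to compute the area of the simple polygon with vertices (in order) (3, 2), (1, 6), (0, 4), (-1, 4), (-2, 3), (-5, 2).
Area = 12

Shoelace formula: Area = (1/2) |Σ_i (x_i · y_{i+1} − x_{i+1} · y_i)| (indices mod n). Compute each cross term:
  (3)(6) − (1)(2) = 16
  (1)(4) − (0)(6) = 4
  (0)(4) − (-1)(4) = 4
  (-1)(3) − (-2)(4) = 5
  (-2)(2) − (-5)(3) = 11
  (-5)(2) − (3)(2) = -16
Sum = 24, so (signed) Area = 24/2 = 12, |Area| = 12.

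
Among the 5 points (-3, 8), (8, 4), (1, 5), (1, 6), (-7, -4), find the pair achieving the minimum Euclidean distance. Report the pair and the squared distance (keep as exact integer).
Pair = ((1, 5), (1, 6)); squared distance = 1

Compute all C(5, 2) = 10 pairwise squared distances (x_i − x_j)² + (y_i − y_j)². The minimum is 1, attained by the pair ((1, 5), (1, 6)).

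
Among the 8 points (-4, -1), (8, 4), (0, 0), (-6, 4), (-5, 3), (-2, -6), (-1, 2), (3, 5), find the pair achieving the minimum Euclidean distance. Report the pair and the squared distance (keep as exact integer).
Pair = ((-6, 4), (-5, 3)); squared distance = 2

Compute all C(8, 2) = 28 pairwise squared distances (x_i − x_j)² + (y_i − y_j)². The minimum is 2, attained by the pair ((-6, 4), (-5, 3)).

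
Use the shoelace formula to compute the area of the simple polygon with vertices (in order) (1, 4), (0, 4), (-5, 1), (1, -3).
Area = 45/2

Shoelace formula: Area = (1/2) |Σ_i (x_i · y_{i+1} − x_{i+1} · y_i)| (indices mod n). Compute each cross term:
  (1)(4) − (0)(4) = 4
  (0)(1) − (-5)(4) = 20
  (-5)(-3) − (1)(1) = 14
  (1)(4) − (1)(-3) = 7
Sum = 45, so (signed) Area = 45/2 = 45/2, |Area| = 45/2.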